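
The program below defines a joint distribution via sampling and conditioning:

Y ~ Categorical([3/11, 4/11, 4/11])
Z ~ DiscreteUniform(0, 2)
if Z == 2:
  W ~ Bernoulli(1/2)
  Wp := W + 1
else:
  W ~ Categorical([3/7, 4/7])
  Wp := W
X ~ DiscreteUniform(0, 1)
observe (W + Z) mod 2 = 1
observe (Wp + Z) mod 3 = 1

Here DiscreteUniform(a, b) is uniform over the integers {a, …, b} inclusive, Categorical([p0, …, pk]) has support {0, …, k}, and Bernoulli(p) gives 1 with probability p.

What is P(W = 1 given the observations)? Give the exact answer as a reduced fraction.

P(W = 1 | obs) = 5/7

Enumerate traces; 18 have nonzero weight after conditioning:
  (Y=0, Z=0, W=1, X=0) weight 2/77
  (Y=0, Z=0, W=1, X=1) weight 2/77
  (Y=0, Z=1, W=0, X=0) weight 3/154
  (Y=0, Z=1, W=0, X=1) weight 3/154
  (Y=0, Z=2, W=1, X=0) weight 1/44
  (Y=0, Z=2, W=1, X=1) weight 1/44
  (Y=1, Z=0, W=1, X=0) weight 8/231
  (Y=1, Z=0, W=1, X=1) weight 8/231
  … 10 more
Group by W:
  weight(W=0) = 1/7
  weight(W=1) = 5/14
Total weight = 1/7 + 5/14 = 1/2
P(W=0 | obs) = 1/7 / 1/2 = 2/7
P(W=1 | obs) = 5/14 / 1/2 = 5/7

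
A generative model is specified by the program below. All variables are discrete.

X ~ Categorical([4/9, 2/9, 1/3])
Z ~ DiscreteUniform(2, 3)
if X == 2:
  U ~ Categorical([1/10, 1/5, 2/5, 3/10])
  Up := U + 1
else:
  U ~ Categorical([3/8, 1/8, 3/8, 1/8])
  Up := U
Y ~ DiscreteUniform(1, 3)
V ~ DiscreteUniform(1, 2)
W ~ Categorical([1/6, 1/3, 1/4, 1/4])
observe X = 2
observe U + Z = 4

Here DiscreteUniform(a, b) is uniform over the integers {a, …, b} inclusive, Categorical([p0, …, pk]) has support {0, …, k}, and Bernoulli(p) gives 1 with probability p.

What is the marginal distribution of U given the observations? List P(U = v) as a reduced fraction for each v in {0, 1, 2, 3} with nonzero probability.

Enumerate traces; 48 have nonzero weight after conditioning:
  (X=2, Z=2, U=2, Y=1, V=1, W=0) weight 1/540
  (X=2, Z=2, U=2, Y=1, V=1, W=1) weight 1/270
  (X=2, Z=2, U=2, Y=1, V=1, W=2) weight 1/360
  (X=2, Z=2, U=2, Y=1, V=1, W=3) weight 1/360
  (X=2, Z=2, U=2, Y=1, V=2, W=0) weight 1/540
  (X=2, Z=2, U=2, Y=1, V=2, W=1) weight 1/270
  (X=2, Z=2, U=2, Y=1, V=2, W=2) weight 1/360
  (X=2, Z=2, U=2, Y=1, V=2, W=3) weight 1/360
  (X=2, Z=3, U=1, Y=1, V=1, W=0) weight 1/1080
  … 39 more
Group by U:
  weight(U=1) = 1/30
  weight(U=2) = 1/15
Total weight = 1/30 + 1/15 = 1/10
P(U=1 | obs) = 1/30 / 1/10 = 1/3
P(U=2 | obs) = 1/15 / 1/10 = 2/3

P(U=1) = 1/3, P(U=2) = 2/3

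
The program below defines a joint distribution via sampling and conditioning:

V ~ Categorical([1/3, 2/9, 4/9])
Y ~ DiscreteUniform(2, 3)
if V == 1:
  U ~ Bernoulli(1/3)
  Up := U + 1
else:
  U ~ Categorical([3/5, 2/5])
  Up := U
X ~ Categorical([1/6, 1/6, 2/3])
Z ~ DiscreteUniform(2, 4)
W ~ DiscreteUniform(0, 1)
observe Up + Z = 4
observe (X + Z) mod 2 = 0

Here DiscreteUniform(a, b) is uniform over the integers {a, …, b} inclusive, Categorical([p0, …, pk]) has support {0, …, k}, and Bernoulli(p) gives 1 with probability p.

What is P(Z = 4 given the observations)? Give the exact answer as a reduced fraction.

P(Z = 4 | obs) = 45/61

Enumerate traces; 36 have nonzero weight after conditioning:
  (V=0, Y=2, U=0, X=0, Z=4, W=0) weight 1/360
  (V=0, Y=2, U=0, X=0, Z=4, W=1) weight 1/360
  (V=0, Y=2, U=0, X=2, Z=4, W=0) weight 1/90
  (V=0, Y=2, U=0, X=2, Z=4, W=1) weight 1/90
  (V=0, Y=2, U=1, X=1, Z=3, W=0) weight 1/540
  (V=0, Y=2, U=1, X=1, Z=3, W=1) weight 1/540
  (V=0, Y=3, U=0, X=0, Z=4, W=0) weight 1/360
  (V=0, Y=3, U=0, X=0, Z=4, W=1) weight 1/360
  (V=1, Y=2, U=1, X=0, Z=2, W=0) weight 1/972
  … 27 more
Group by Z:
  weight(Z=2) = 5/243
  weight(Z=3) = 31/1215
  weight(Z=4) = 7/54
Total weight = 5/243 + 31/1215 + 7/54 = 427/2430
P(Z=2 | obs) = 5/243 / 427/2430 = 50/427
P(Z=3 | obs) = 31/1215 / 427/2430 = 62/427
P(Z=4 | obs) = 7/54 / 427/2430 = 45/61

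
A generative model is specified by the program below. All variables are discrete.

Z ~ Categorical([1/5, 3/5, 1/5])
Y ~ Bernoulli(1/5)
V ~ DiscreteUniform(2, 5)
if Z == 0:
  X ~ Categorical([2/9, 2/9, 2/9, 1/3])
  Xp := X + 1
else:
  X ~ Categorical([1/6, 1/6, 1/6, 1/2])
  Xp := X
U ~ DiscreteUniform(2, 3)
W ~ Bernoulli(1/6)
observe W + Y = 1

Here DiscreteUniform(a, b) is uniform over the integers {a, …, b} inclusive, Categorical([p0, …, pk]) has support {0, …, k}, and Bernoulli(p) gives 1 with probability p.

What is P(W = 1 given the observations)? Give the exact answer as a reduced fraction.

P(W = 1 | obs) = 4/9

Enumerate traces; 192 have nonzero weight after conditioning:
  (Z=0, Y=0, V=2, X=0, U=2, W=1) weight 1/1350
  (Z=0, Y=0, V=2, X=0, U=3, W=1) weight 1/1350
  (Z=0, Y=0, V=2, X=1, U=2, W=1) weight 1/1350
  (Z=0, Y=0, V=2, X=1, U=3, W=1) weight 1/1350
  (Z=0, Y=0, V=2, X=2, U=2, W=1) weight 1/1350
  (Z=0, Y=0, V=2, X=2, U=3, W=1) weight 1/1350
  (Z=0, Y=0, V=2, X=3, U=2, W=1) weight 1/900
  (Z=0, Y=0, V=2, X=3, U=3, W=1) weight 1/900
  (Z=0, Y=1, V=2, X=0, U=2, W=0) weight 1/1080
  … 183 more
Group by W:
  weight(W=0) = 1/6
  weight(W=1) = 2/15
Total weight = 1/6 + 2/15 = 3/10
P(W=0 | obs) = 1/6 / 3/10 = 5/9
P(W=1 | obs) = 2/15 / 3/10 = 4/9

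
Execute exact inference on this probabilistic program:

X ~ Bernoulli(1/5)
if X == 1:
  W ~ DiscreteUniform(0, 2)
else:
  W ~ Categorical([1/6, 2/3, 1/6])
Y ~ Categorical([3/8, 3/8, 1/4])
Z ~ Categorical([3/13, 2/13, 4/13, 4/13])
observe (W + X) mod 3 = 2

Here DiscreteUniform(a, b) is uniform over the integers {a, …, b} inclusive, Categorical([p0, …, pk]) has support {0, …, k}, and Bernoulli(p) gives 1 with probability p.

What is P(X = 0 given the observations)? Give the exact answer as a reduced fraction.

Enumerate traces; 24 have nonzero weight after conditioning:
  (X=0, W=2, Y=0, Z=0) weight 3/260
  (X=0, W=2, Y=0, Z=1) weight 1/130
  (X=0, W=2, Y=0, Z=2) weight 1/65
  (X=0, W=2, Y=0, Z=3) weight 1/65
  (X=0, W=2, Y=1, Z=0) weight 3/260
  (X=0, W=2, Y=1, Z=1) weight 1/130
  (X=0, W=2, Y=1, Z=2) weight 1/65
  (X=0, W=2, Y=1, Z=3) weight 1/65
  (X=1, W=1, Y=0, Z=0) weight 3/520
  … 15 more
Group by X:
  weight(X=0) = 2/15
  weight(X=1) = 1/15
Total weight = 2/15 + 1/15 = 1/5
P(X=0 | obs) = 2/15 / 1/5 = 2/3
P(X=1 | obs) = 1/15 / 1/5 = 1/3

P(X = 0 | obs) = 2/3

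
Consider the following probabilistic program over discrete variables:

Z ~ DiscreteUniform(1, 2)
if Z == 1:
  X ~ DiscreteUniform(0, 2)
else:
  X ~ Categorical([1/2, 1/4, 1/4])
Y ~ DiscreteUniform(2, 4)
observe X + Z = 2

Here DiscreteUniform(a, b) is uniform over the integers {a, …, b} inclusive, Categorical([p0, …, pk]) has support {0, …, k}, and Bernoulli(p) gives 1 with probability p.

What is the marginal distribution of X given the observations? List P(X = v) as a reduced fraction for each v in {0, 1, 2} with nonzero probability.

Enumerate traces; 6 have nonzero weight after conditioning:
  (Z=1, X=1, Y=2) weight 1/18
  (Z=1, X=1, Y=3) weight 1/18
  (Z=1, X=1, Y=4) weight 1/18
  (Z=2, X=0, Y=2) weight 1/12
  (Z=2, X=0, Y=3) weight 1/12
  (Z=2, X=0, Y=4) weight 1/12
Group by X:
  weight(X=0) = 1/4
  weight(X=1) = 1/6
Total weight = 1/4 + 1/6 = 5/12
P(X=0 | obs) = 1/4 / 5/12 = 3/5
P(X=1 | obs) = 1/6 / 5/12 = 2/5

P(X=0) = 3/5, P(X=1) = 2/5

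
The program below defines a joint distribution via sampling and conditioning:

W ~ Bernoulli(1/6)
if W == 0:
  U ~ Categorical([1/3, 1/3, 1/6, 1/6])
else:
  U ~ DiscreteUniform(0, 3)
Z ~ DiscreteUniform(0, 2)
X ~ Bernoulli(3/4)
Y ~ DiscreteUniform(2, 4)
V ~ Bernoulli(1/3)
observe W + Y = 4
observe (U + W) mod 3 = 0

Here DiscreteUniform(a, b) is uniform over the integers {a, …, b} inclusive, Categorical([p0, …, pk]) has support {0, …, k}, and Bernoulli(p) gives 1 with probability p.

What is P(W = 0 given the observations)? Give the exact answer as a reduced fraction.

Enumerate traces; 36 have nonzero weight after conditioning:
  (W=0, U=0, Z=0, X=0, Y=4, V=0) weight 5/972
  (W=0, U=0, Z=0, X=0, Y=4, V=1) weight 5/1944
  (W=0, U=0, Z=0, X=1, Y=4, V=0) weight 5/324
  (W=0, U=0, Z=0, X=1, Y=4, V=1) weight 5/648
  (W=0, U=0, Z=1, X=0, Y=4, V=0) weight 5/972
  (W=0, U=0, Z=1, X=0, Y=4, V=1) weight 5/1944
  (W=0, U=0, Z=1, X=1, Y=4, V=0) weight 5/324
  (W=0, U=0, Z=1, X=1, Y=4, V=1) weight 5/648
  (W=1, U=2, Z=0, X=0, Y=3, V=0) weight 1/1296
  … 27 more
Group by W:
  weight(W=0) = 5/36
  weight(W=1) = 1/72
Total weight = 5/36 + 1/72 = 11/72
P(W=0 | obs) = 5/36 / 11/72 = 10/11
P(W=1 | obs) = 1/72 / 11/72 = 1/11

P(W = 0 | obs) = 10/11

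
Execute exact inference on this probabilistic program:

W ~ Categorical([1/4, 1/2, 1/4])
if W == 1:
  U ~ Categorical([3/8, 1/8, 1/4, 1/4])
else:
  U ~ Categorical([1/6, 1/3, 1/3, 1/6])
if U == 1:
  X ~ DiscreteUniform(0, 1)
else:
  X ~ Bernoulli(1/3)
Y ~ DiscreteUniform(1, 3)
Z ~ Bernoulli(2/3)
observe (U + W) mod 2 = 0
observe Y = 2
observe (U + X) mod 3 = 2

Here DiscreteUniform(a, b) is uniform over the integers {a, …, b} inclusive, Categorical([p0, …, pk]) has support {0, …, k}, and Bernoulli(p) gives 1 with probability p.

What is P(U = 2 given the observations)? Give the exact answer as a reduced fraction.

Enumerate traces; 6 have nonzero weight after conditioning:
  (W=0, U=2, X=0, Y=2, Z=0) weight 1/162
  (W=0, U=2, X=0, Y=2, Z=1) weight 1/81
  (W=1, U=1, X=1, Y=2, Z=0) weight 1/288
  (W=1, U=1, X=1, Y=2, Z=1) weight 1/144
  (W=2, U=2, X=0, Y=2, Z=0) weight 1/162
  (W=2, U=2, X=0, Y=2, Z=1) weight 1/81
Group by U:
  weight(U=1) = 1/96
  weight(U=2) = 1/27
Total weight = 1/96 + 1/27 = 41/864
P(U=1 | obs) = 1/96 / 41/864 = 9/41
P(U=2 | obs) = 1/27 / 41/864 = 32/41

P(U = 2 | obs) = 32/41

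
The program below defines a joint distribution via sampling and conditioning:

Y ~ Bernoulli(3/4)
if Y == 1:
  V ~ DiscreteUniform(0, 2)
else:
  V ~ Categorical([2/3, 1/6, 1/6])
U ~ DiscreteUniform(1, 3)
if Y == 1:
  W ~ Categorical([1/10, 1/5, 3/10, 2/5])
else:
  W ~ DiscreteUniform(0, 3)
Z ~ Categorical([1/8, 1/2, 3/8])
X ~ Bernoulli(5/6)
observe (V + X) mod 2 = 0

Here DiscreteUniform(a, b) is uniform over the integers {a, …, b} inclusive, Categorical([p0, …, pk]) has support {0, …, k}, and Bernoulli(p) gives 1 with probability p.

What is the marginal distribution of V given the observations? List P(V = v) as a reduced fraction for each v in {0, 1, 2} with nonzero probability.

Enumerate traces; 216 have nonzero weight after conditioning:
  (Y=0, V=0, U=1, W=0, Z=0, X=0) weight 1/3456
  (Y=0, V=0, U=1, W=0, Z=1, X=0) weight 1/864
  (Y=0, V=0, U=1, W=0, Z=2, X=0) weight 1/1152
  (Y=0, V=0, U=1, W=1, Z=0, X=0) weight 1/3456
  (Y=0, V=0, U=1, W=1, Z=1, X=0) weight 1/864
  (Y=0, V=0, U=1, W=1, Z=2, X=0) weight 1/1152
  (Y=0, V=0, U=1, W=2, Z=0, X=0) weight 1/3456
  (Y=0, V=0, U=1, W=2, Z=1, X=0) weight 1/864
  (Y=0, V=1, U=1, W=0, Z=0, X=1) weight 5/13824
  (Y=0, V=2, U=1, W=0, Z=0, X=0) weight 1/13824
  … 206 more
Group by V:
  weight(V=0) = 5/72
  weight(V=1) = 35/144
  weight(V=2) = 7/144
Total weight = 5/72 + 35/144 + 7/144 = 13/36
P(V=0 | obs) = 5/72 / 13/36 = 5/26
P(V=1 | obs) = 35/144 / 13/36 = 35/52
P(V=2 | obs) = 7/144 / 13/36 = 7/52

P(V=0) = 5/26, P(V=1) = 35/52, P(V=2) = 7/52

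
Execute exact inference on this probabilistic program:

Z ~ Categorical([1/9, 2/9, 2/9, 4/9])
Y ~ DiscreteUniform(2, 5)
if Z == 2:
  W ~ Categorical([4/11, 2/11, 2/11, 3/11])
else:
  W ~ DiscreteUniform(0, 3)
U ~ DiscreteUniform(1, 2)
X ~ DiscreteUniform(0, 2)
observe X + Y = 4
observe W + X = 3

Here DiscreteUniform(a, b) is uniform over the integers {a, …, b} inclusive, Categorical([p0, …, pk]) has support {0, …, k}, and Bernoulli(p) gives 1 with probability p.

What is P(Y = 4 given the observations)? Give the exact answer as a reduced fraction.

P(Y = 4 | obs) = 101/287

Enumerate traces; 24 have nonzero weight after conditioning:
  (Z=0, Y=2, W=1, U=1, X=2) weight 1/864
  (Z=0, Y=2, W=1, U=2, X=2) weight 1/864
  (Z=0, Y=3, W=2, U=1, X=1) weight 1/864
  (Z=0, Y=3, W=2, U=2, X=1) weight 1/864
  (Z=0, Y=4, W=3, U=1, X=0) weight 1/864
  (Z=0, Y=4, W=3, U=2, X=0) weight 1/864
  (Z=1, Y=2, W=1, U=1, X=2) weight 1/432
  (Z=1, Y=2, W=1, U=2, X=2) weight 1/432
  … 16 more
Group by Y:
  weight(Y=2) = 31/1584
  weight(Y=3) = 31/1584
  weight(Y=4) = 101/4752
Total weight = 31/1584 + 31/1584 + 101/4752 = 287/4752
P(Y=2 | obs) = 31/1584 / 287/4752 = 93/287
P(Y=3 | obs) = 31/1584 / 287/4752 = 93/287
P(Y=4 | obs) = 101/4752 / 287/4752 = 101/287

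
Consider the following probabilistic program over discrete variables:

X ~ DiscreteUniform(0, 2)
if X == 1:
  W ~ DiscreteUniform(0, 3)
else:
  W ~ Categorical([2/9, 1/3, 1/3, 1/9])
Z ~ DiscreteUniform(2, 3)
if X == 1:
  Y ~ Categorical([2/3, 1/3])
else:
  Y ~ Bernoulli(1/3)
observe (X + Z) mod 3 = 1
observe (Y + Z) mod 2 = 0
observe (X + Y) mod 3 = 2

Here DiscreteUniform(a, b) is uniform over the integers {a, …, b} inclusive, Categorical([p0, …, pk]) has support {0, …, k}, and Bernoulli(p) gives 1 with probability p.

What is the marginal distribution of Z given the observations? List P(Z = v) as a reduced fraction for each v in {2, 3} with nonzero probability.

P(Z=2) = 2/3, P(Z=3) = 1/3

Enumerate traces; 8 have nonzero weight after conditioning:
  (X=1, W=0, Z=3, Y=1) weight 1/72
  (X=1, W=1, Z=3, Y=1) weight 1/72
  (X=1, W=2, Z=3, Y=1) weight 1/72
  (X=1, W=3, Z=3, Y=1) weight 1/72
  (X=2, W=0, Z=2, Y=0) weight 2/81
  (X=2, W=1, Z=2, Y=0) weight 1/27
  (X=2, W=2, Z=2, Y=0) weight 1/27
  (X=2, W=3, Z=2, Y=0) weight 1/81
Group by Z:
  weight(Z=2) = 1/9
  weight(Z=3) = 1/18
Total weight = 1/9 + 1/18 = 1/6
P(Z=2 | obs) = 1/9 / 1/6 = 2/3
P(Z=3 | obs) = 1/18 / 1/6 = 1/3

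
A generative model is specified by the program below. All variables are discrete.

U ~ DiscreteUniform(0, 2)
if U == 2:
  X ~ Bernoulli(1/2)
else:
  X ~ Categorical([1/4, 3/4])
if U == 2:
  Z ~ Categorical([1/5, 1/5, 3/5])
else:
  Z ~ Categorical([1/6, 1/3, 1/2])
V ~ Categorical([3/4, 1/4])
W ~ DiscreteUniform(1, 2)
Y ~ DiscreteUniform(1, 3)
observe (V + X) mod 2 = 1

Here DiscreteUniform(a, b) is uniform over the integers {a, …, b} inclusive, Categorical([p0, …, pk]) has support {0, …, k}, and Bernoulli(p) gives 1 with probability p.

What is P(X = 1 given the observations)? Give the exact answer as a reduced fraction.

P(X = 1 | obs) = 6/7

Enumerate traces; 108 have nonzero weight after conditioning:
  (U=0, X=0, Z=0, V=1, W=1, Y=1) weight 1/1728
  (U=0, X=0, Z=0, V=1, W=1, Y=2) weight 1/1728
  (U=0, X=0, Z=0, V=1, W=1, Y=3) weight 1/1728
  (U=0, X=0, Z=0, V=1, W=2, Y=1) weight 1/1728
  (U=0, X=0, Z=0, V=1, W=2, Y=2) weight 1/1728
  (U=0, X=0, Z=0, V=1, W=2, Y=3) weight 1/1728
  (U=0, X=0, Z=1, V=1, W=1, Y=1) weight 1/864
  (U=0, X=0, Z=1, V=1, W=1, Y=2) weight 1/864
  (U=0, X=1, Z=0, V=0, W=1, Y=1) weight 1/192
  … 99 more
Group by X:
  weight(X=0) = 1/12
  weight(X=1) = 1/2
Total weight = 1/12 + 1/2 = 7/12
P(X=0 | obs) = 1/12 / 7/12 = 1/7
P(X=1 | obs) = 1/2 / 7/12 = 6/7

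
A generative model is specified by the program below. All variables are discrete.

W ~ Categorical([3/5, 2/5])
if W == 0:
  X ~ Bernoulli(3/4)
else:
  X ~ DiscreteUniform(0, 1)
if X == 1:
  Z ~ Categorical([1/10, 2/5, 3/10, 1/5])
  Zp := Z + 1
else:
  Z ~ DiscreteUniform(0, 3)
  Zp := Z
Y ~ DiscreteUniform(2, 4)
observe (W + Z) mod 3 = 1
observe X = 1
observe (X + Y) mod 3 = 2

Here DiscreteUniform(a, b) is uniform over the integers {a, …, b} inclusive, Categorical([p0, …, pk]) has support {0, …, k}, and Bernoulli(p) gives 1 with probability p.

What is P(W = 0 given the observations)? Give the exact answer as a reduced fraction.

Enumerate traces; 3 have nonzero weight after conditioning:
  (W=0, X=1, Z=1, Y=4) weight 3/50
  (W=1, X=1, Z=0, Y=4) weight 1/150
  (W=1, X=1, Z=3, Y=4) weight 1/75
Group by W:
  weight(W=0) = 3/50
  weight(W=1) = 1/50
Total weight = 3/50 + 1/50 = 2/25
P(W=0 | obs) = 3/50 / 2/25 = 3/4
P(W=1 | obs) = 1/50 / 2/25 = 1/4

P(W = 0 | obs) = 3/4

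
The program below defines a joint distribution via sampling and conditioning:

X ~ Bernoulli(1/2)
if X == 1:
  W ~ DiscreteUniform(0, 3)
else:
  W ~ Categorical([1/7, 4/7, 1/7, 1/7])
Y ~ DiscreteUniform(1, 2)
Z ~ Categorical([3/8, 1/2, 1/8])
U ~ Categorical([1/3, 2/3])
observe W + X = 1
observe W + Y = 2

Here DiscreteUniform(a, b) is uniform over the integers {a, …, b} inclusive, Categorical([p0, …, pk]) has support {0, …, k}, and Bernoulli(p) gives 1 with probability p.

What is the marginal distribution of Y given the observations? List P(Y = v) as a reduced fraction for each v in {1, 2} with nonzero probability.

P(Y=1) = 16/23, P(Y=2) = 7/23

Enumerate traces; 12 have nonzero weight after conditioning:
  (X=0, W=1, Y=1, Z=0, U=0) weight 1/56
  (X=0, W=1, Y=1, Z=0, U=1) weight 1/28
  (X=0, W=1, Y=1, Z=1, U=0) weight 1/42
  (X=0, W=1, Y=1, Z=1, U=1) weight 1/21
  (X=0, W=1, Y=1, Z=2, U=0) weight 1/168
  (X=0, W=1, Y=1, Z=2, U=1) weight 1/84
  (X=1, W=0, Y=2, Z=0, U=0) weight 1/128
  (X=1, W=0, Y=2, Z=0, U=1) weight 1/64
  … 4 more
Group by Y:
  weight(Y=1) = 1/7
  weight(Y=2) = 1/16
Total weight = 1/7 + 1/16 = 23/112
P(Y=1 | obs) = 1/7 / 23/112 = 16/23
P(Y=2 | obs) = 1/16 / 23/112 = 7/23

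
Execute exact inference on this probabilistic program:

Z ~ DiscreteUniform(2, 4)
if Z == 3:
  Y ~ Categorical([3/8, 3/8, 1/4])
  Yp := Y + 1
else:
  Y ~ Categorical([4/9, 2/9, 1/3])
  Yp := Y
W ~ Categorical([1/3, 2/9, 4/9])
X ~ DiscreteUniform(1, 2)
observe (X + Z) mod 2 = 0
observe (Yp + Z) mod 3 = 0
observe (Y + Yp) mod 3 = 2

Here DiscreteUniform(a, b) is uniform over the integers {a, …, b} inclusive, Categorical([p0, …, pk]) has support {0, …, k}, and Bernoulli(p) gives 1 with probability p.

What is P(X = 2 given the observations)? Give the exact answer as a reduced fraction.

Enumerate traces; 6 have nonzero weight after conditioning:
  (Z=2, Y=1, W=0, X=2) weight 1/81
  (Z=2, Y=1, W=1, X=2) weight 2/243
  (Z=2, Y=1, W=2, X=2) weight 4/243
  (Z=3, Y=2, W=0, X=1) weight 1/72
  (Z=3, Y=2, W=1, X=1) weight 1/108
  (Z=3, Y=2, W=2, X=1) weight 1/54
Group by X:
  weight(X=1) = 1/24
  weight(X=2) = 1/27
Total weight = 1/24 + 1/27 = 17/216
P(X=1 | obs) = 1/24 / 17/216 = 9/17
P(X=2 | obs) = 1/27 / 17/216 = 8/17

P(X = 2 | obs) = 8/17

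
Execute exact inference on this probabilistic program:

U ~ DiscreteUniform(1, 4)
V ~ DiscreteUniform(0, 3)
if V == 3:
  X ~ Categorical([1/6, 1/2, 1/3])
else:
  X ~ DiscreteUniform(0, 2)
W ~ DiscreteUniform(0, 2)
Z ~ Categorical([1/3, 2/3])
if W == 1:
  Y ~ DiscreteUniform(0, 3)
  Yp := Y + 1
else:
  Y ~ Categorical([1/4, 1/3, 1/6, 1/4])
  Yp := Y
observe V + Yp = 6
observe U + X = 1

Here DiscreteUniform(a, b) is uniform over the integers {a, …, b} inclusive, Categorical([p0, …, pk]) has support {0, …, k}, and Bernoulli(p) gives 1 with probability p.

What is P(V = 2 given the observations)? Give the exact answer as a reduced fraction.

Enumerate traces; 8 have nonzero weight after conditioning:
  (U=1, V=2, X=0, W=1, Z=0, Y=3) weight 1/1728
  (U=1, V=2, X=0, W=1, Z=1, Y=3) weight 1/864
  (U=1, V=3, X=0, W=0, Z=0, Y=3) weight 1/3456
  (U=1, V=3, X=0, W=0, Z=1, Y=3) weight 1/1728
  (U=1, V=3, X=0, W=1, Z=0, Y=2) weight 1/3456
  (U=1, V=3, X=0, W=1, Z=1, Y=2) weight 1/1728
  (U=1, V=3, X=0, W=2, Z=0, Y=3) weight 1/3456
  (U=1, V=3, X=0, W=2, Z=1, Y=3) weight 1/1728
Group by V:
  weight(V=2) = 1/576
  weight(V=3) = 1/384
Total weight = 1/576 + 1/384 = 5/1152
P(V=2 | obs) = 1/576 / 5/1152 = 2/5
P(V=3 | obs) = 1/384 / 5/1152 = 3/5

P(V = 2 | obs) = 2/5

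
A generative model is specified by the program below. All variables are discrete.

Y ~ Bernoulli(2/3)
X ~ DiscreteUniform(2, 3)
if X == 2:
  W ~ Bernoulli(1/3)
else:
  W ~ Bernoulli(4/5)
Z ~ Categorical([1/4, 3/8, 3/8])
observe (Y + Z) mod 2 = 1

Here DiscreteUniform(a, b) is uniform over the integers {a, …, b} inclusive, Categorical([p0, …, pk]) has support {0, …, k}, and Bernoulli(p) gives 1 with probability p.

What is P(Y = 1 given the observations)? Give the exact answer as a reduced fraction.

Enumerate traces; 12 have nonzero weight after conditioning:
  (Y=0, X=2, W=0, Z=1) weight 1/24
  (Y=0, X=2, W=1, Z=1) weight 1/48
  (Y=0, X=3, W=0, Z=1) weight 1/80
  (Y=0, X=3, W=1, Z=1) weight 1/20
  (Y=1, X=2, W=0, Z=0) weight 1/18
  (Y=1, X=2, W=0, Z=2) weight 1/12
  (Y=1, X=2, W=1, Z=0) weight 1/36
  (Y=1, X=2, W=1, Z=2) weight 1/24
  … 4 more
Group by Y:
  weight(Y=0) = 1/8
  weight(Y=1) = 5/12
Total weight = 1/8 + 5/12 = 13/24
P(Y=0 | obs) = 1/8 / 13/24 = 3/13
P(Y=1 | obs) = 5/12 / 13/24 = 10/13

P(Y = 1 | obs) = 10/13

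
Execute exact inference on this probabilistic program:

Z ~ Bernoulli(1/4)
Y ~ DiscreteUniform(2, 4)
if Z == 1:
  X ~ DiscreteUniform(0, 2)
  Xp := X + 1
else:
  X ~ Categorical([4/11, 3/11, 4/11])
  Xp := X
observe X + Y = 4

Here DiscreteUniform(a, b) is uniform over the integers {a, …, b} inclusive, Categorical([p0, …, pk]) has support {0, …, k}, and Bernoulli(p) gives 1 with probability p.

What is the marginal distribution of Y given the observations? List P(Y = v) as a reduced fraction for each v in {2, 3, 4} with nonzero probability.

P(Y=2) = 47/132, P(Y=3) = 19/66, P(Y=4) = 47/132

Enumerate traces; 6 have nonzero weight after conditioning:
  (Z=0, Y=2, X=2) weight 1/11
  (Z=0, Y=3, X=1) weight 3/44
  (Z=0, Y=4, X=0) weight 1/11
  (Z=1, Y=2, X=2) weight 1/36
  (Z=1, Y=3, X=1) weight 1/36
  (Z=1, Y=4, X=0) weight 1/36
Group by Y:
  weight(Y=2) = 47/396
  weight(Y=3) = 19/198
  weight(Y=4) = 47/396
Total weight = 47/396 + 19/198 + 47/396 = 1/3
P(Y=2 | obs) = 47/396 / 1/3 = 47/132
P(Y=3 | obs) = 19/198 / 1/3 = 19/66
P(Y=4 | obs) = 47/396 / 1/3 = 47/132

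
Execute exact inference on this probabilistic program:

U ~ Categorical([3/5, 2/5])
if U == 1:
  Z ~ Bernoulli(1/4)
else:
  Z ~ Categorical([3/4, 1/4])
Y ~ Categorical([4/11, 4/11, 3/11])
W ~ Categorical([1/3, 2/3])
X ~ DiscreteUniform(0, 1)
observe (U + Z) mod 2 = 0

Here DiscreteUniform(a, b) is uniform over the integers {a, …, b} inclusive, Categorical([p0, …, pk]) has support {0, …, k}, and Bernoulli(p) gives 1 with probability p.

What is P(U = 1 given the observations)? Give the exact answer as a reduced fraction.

Enumerate traces; 24 have nonzero weight after conditioning:
  (U=0, Z=0, Y=0, W=0, X=0) weight 3/110
  (U=0, Z=0, Y=0, W=0, X=1) weight 3/110
  (U=0, Z=0, Y=0, W=1, X=0) weight 3/55
  (U=0, Z=0, Y=0, W=1, X=1) weight 3/55
  (U=0, Z=0, Y=1, W=0, X=0) weight 3/110
  (U=0, Z=0, Y=1, W=0, X=1) weight 3/110
  (U=0, Z=0, Y=1, W=1, X=0) weight 3/55
  (U=0, Z=0, Y=1, W=1, X=1) weight 3/55
  (U=1, Z=1, Y=0, W=0, X=0) weight 1/165
  … 15 more
Group by U:
  weight(U=0) = 9/20
  weight(U=1) = 1/10
Total weight = 9/20 + 1/10 = 11/20
P(U=0 | obs) = 9/20 / 11/20 = 9/11
P(U=1 | obs) = 1/10 / 11/20 = 2/11

P(U = 1 | obs) = 2/11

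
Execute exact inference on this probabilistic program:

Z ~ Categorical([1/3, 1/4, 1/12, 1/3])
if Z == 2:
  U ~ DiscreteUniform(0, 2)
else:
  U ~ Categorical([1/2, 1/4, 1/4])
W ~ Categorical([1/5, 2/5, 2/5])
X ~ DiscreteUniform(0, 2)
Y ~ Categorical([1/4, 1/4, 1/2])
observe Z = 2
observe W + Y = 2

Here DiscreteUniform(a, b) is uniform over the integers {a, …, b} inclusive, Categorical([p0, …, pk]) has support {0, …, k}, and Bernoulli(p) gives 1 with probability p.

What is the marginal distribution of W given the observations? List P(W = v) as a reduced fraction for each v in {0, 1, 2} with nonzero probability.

P(W=0) = 1/3, P(W=1) = 1/3, P(W=2) = 1/3

Enumerate traces; 27 have nonzero weight after conditioning:
  (Z=2, U=0, W=0, X=0, Y=2) weight 1/1080
  (Z=2, U=0, W=0, X=1, Y=2) weight 1/1080
  (Z=2, U=0, W=0, X=2, Y=2) weight 1/1080
  (Z=2, U=0, W=1, X=0, Y=1) weight 1/1080
  (Z=2, U=0, W=1, X=1, Y=1) weight 1/1080
  (Z=2, U=0, W=1, X=2, Y=1) weight 1/1080
  (Z=2, U=0, W=2, X=0, Y=0) weight 1/1080
  (Z=2, U=0, W=2, X=1, Y=0) weight 1/1080
  … 19 more
Group by W:
  weight(W=0) = 1/120
  weight(W=1) = 1/120
  weight(W=2) = 1/120
Total weight = 1/120 + 1/120 + 1/120 = 1/40
P(W=0 | obs) = 1/120 / 1/40 = 1/3
P(W=1 | obs) = 1/120 / 1/40 = 1/3
P(W=2 | obs) = 1/120 / 1/40 = 1/3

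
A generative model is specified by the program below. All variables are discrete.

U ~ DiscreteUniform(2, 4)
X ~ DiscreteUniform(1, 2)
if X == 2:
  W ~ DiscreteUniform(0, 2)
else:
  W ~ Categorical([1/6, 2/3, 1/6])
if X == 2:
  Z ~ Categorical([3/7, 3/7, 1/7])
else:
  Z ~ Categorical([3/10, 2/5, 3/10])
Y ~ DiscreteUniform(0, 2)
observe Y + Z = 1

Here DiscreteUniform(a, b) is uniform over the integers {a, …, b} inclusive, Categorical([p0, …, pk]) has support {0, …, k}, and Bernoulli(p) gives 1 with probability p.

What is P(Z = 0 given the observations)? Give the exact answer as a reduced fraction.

Enumerate traces; 36 have nonzero weight after conditioning:
  (U=2, X=1, W=0, Z=0, Y=1) weight 1/360
  (U=2, X=1, W=0, Z=1, Y=0) weight 1/270
  (U=2, X=1, W=1, Z=0, Y=1) weight 1/90
  (U=2, X=1, W=1, Z=1, Y=0) weight 2/135
  (U=2, X=1, W=2, Z=0, Y=1) weight 1/360
  (U=2, X=1, W=2, Z=1, Y=0) weight 1/270
  (U=2, X=2, W=0, Z=0, Y=1) weight 1/126
  (U=2, X=2, W=0, Z=1, Y=0) weight 1/126
  … 28 more
Group by Z:
  weight(Z=0) = 17/140
  weight(Z=1) = 29/210
Total weight = 17/140 + 29/210 = 109/420
P(Z=0 | obs) = 17/140 / 109/420 = 51/109
P(Z=1 | obs) = 29/210 / 109/420 = 58/109

P(Z = 0 | obs) = 51/109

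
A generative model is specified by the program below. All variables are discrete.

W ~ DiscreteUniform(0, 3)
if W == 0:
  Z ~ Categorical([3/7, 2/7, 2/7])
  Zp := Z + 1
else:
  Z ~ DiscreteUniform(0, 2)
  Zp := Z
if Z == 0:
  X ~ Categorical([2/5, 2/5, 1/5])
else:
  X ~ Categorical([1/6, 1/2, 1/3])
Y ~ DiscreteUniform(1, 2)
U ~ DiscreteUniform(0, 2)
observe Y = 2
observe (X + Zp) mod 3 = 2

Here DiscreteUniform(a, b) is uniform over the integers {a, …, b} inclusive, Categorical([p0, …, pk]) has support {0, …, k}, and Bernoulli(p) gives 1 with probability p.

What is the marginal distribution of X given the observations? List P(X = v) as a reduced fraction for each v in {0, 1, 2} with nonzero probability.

Enumerate traces; 36 have nonzero weight after conditioning:
  (W=0, Z=0, X=1, Y=2, U=0) weight 1/140
  (W=0, Z=0, X=1, Y=2, U=1) weight 1/140
  (W=0, Z=0, X=1, Y=2, U=2) weight 1/140
  (W=0, Z=1, X=0, Y=2, U=0) weight 1/504
  (W=0, Z=1, X=0, Y=2, U=1) weight 1/504
  (W=0, Z=1, X=0, Y=2, U=2) weight 1/504
  (W=0, Z=2, X=2, Y=2, U=0) weight 1/252
  (W=0, Z=2, X=2, Y=2, U=1) weight 1/252
  … 28 more
Group by X:
  weight(X=0) = 3/112
  weight(X=1) = 47/560
  weight(X=2) = 31/840
Total weight = 3/112 + 47/560 + 31/840 = 31/210
P(X=0 | obs) = 3/112 / 31/210 = 45/248
P(X=1 | obs) = 47/560 / 31/210 = 141/248
P(X=2 | obs) = 31/840 / 31/210 = 1/4

P(X=0) = 45/248, P(X=1) = 141/248, P(X=2) = 1/4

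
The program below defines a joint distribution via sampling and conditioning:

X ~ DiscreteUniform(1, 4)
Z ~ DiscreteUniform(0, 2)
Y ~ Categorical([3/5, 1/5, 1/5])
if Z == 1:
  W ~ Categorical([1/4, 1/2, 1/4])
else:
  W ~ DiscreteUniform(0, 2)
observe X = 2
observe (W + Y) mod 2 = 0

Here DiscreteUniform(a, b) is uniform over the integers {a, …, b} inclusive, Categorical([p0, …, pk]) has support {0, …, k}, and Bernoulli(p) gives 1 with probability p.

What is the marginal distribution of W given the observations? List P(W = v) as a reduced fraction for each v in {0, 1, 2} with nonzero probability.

Enumerate traces; 15 have nonzero weight after conditioning:
  (X=2, Z=0, Y=0, W=0) weight 1/60
  (X=2, Z=0, Y=0, W=2) weight 1/60
  (X=2, Z=0, Y=1, W=1) weight 1/180
  (X=2, Z=0, Y=2, W=0) weight 1/180
  (X=2, Z=0, Y=2, W=2) weight 1/180
  (X=2, Z=1, Y=0, W=0) weight 1/80
  (X=2, Z=1, Y=0, W=2) weight 1/80
  (X=2, Z=1, Y=1, W=1) weight 1/120
  … 7 more
Group by W:
  weight(W=0) = 11/180
  weight(W=1) = 7/360
  weight(W=2) = 11/180
Total weight = 11/180 + 7/360 + 11/180 = 17/120
P(W=0 | obs) = 11/180 / 17/120 = 22/51
P(W=1 | obs) = 7/360 / 17/120 = 7/51
P(W=2 | obs) = 11/180 / 17/120 = 22/51

P(W=0) = 22/51, P(W=1) = 7/51, P(W=2) = 22/51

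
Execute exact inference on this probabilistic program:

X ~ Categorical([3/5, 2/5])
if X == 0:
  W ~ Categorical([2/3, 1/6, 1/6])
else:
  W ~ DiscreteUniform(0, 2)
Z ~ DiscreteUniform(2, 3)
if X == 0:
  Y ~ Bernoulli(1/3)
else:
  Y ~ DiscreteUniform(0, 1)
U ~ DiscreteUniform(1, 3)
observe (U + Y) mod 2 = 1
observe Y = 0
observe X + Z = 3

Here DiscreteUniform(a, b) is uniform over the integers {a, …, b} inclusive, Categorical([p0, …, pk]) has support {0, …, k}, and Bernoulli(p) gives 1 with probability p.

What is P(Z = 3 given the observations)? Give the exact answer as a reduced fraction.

P(Z = 3 | obs) = 2/3

Enumerate traces; 12 have nonzero weight after conditioning:
  (X=0, W=0, Z=3, Y=0, U=1) weight 2/45
  (X=0, W=0, Z=3, Y=0, U=3) weight 2/45
  (X=0, W=1, Z=3, Y=0, U=1) weight 1/90
  (X=0, W=1, Z=3, Y=0, U=3) weight 1/90
  (X=0, W=2, Z=3, Y=0, U=1) weight 1/90
  (X=0, W=2, Z=3, Y=0, U=3) weight 1/90
  (X=1, W=0, Z=2, Y=0, U=1) weight 1/90
  (X=1, W=0, Z=2, Y=0, U=3) weight 1/90
  … 4 more
Group by Z:
  weight(Z=2) = 1/15
  weight(Z=3) = 2/15
Total weight = 1/15 + 2/15 = 1/5
P(Z=2 | obs) = 1/15 / 1/5 = 1/3
P(Z=3 | obs) = 2/15 / 1/5 = 2/3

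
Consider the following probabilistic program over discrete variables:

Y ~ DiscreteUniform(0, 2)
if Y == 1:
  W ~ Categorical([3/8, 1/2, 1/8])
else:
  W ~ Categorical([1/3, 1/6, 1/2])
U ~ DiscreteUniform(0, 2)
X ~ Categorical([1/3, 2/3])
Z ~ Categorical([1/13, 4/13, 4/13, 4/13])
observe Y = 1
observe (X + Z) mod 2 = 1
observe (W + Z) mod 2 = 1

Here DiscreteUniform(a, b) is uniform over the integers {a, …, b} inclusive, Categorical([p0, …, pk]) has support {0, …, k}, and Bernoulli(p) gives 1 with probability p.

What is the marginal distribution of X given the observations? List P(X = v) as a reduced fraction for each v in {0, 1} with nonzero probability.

P(X=0) = 4/9, P(X=1) = 5/9

Enumerate traces; 18 have nonzero weight after conditioning:
  (Y=1, W=0, U=0, X=0, Z=1) weight 1/234
  (Y=1, W=0, U=0, X=0, Z=3) weight 1/234
  (Y=1, W=0, U=1, X=0, Z=1) weight 1/234
  (Y=1, W=0, U=1, X=0, Z=3) weight 1/234
  (Y=1, W=0, U=2, X=0, Z=1) weight 1/234
  (Y=1, W=0, U=2, X=0, Z=3) weight 1/234
  (Y=1, W=1, U=0, X=1, Z=0) weight 1/351
  (Y=1, W=1, U=0, X=1, Z=2) weight 4/351
  … 10 more
Group by X:
  weight(X=0) = 4/117
  weight(X=1) = 5/117
Total weight = 4/117 + 5/117 = 1/13
P(X=0 | obs) = 4/117 / 1/13 = 4/9
P(X=1 | obs) = 5/117 / 1/13 = 5/9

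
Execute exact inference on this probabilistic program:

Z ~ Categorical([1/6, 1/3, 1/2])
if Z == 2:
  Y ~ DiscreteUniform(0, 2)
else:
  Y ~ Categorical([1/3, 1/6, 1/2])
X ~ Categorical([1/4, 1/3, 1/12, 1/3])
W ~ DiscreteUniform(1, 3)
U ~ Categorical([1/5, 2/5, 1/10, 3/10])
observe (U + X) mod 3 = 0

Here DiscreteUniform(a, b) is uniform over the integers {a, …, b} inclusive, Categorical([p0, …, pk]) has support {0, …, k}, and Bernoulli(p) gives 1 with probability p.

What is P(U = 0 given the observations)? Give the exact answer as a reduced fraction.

P(U = 0 | obs) = 14/43

Enumerate traces; 162 have nonzero weight after conditioning:
  (Z=0, Y=0, X=0, W=1, U=0) weight 1/1080
  (Z=0, Y=0, X=0, W=1, U=3) weight 1/720
  (Z=0, Y=0, X=0, W=2, U=0) weight 1/1080
  (Z=0, Y=0, X=0, W=2, U=3) weight 1/720
  (Z=0, Y=0, X=0, W=3, U=0) weight 1/1080
  (Z=0, Y=0, X=0, W=3, U=3) weight 1/720
  (Z=0, Y=0, X=1, W=1, U=2) weight 1/1620
  (Z=0, Y=0, X=1, W=2, U=2) weight 1/1620
  (Z=0, Y=0, X=2, W=1, U=1) weight 1/1620
  … 153 more
Group by U:
  weight(U=0) = 7/60
  weight(U=1) = 1/30
  weight(U=2) = 1/30
  weight(U=3) = 7/40
Total weight = 7/60 + 1/30 + 1/30 + 7/40 = 43/120
P(U=0 | obs) = 7/60 / 43/120 = 14/43
P(U=1 | obs) = 1/30 / 43/120 = 4/43
P(U=2 | obs) = 1/30 / 43/120 = 4/43
P(U=3 | obs) = 7/40 / 43/120 = 21/43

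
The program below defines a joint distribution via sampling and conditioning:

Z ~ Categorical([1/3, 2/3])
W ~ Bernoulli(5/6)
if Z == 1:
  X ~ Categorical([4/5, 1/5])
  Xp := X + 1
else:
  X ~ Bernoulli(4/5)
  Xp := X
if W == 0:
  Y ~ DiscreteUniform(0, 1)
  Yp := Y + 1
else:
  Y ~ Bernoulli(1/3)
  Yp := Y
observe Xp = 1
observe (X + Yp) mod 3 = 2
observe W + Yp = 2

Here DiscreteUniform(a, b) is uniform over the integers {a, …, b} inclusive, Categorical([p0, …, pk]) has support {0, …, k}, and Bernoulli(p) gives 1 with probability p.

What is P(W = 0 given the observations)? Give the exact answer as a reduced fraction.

P(W = 0 | obs) = 3/8

Enumerate traces; 2 have nonzero weight after conditioning:
  (Z=0, W=1, X=1, Y=1) weight 2/27
  (Z=1, W=0, X=0, Y=1) weight 2/45
Group by W:
  weight(W=0) = 2/45
  weight(W=1) = 2/27
Total weight = 2/45 + 2/27 = 16/135
P(W=0 | obs) = 2/45 / 16/135 = 3/8
P(W=1 | obs) = 2/27 / 16/135 = 5/8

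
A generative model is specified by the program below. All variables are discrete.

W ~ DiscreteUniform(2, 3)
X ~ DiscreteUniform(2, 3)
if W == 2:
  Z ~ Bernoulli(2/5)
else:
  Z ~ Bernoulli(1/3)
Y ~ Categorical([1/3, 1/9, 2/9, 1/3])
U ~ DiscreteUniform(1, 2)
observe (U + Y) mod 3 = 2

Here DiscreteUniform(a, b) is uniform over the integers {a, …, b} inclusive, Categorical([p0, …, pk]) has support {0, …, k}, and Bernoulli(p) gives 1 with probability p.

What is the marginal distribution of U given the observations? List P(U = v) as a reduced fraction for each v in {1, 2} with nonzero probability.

P(U=1) = 1/7, P(U=2) = 6/7

Enumerate traces; 24 have nonzero weight after conditioning:
  (W=2, X=2, Z=0, Y=0, U=2) weight 1/40
  (W=2, X=2, Z=0, Y=1, U=1) weight 1/120
  (W=2, X=2, Z=0, Y=3, U=2) weight 1/40
  (W=2, X=2, Z=1, Y=0, U=2) weight 1/60
  (W=2, X=2, Z=1, Y=1, U=1) weight 1/180
  (W=2, X=2, Z=1, Y=3, U=2) weight 1/60
  (W=2, X=3, Z=0, Y=0, U=2) weight 1/40
  (W=2, X=3, Z=0, Y=1, U=1) weight 1/120
  … 16 more
Group by U:
  weight(U=1) = 1/18
  weight(U=2) = 1/3
Total weight = 1/18 + 1/3 = 7/18
P(U=1 | obs) = 1/18 / 7/18 = 1/7
P(U=2 | obs) = 1/3 / 7/18 = 6/7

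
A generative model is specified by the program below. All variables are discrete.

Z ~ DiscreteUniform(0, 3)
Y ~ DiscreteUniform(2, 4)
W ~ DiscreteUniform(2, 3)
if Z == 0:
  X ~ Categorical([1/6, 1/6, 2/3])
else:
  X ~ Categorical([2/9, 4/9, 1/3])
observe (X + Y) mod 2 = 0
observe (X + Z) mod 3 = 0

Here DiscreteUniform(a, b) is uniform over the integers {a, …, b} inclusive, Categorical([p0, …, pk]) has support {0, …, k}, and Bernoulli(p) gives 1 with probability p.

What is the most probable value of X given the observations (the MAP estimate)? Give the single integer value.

argmax_v P(X = v | obs) = 0

Enumerate traces; 14 have nonzero weight after conditioning:
  (Z=0, Y=2, W=2, X=0) weight 1/144
  (Z=0, Y=2, W=3, X=0) weight 1/144
  (Z=0, Y=4, W=2, X=0) weight 1/144
  (Z=0, Y=4, W=3, X=0) weight 1/144
  (Z=1, Y=2, W=2, X=2) weight 1/72
  (Z=1, Y=2, W=3, X=2) weight 1/72
  (Z=1, Y=4, W=2, X=2) weight 1/72
  (Z=1, Y=4, W=3, X=2) weight 1/72
  (Z=2, Y=3, W=2, X=1) weight 1/54
  … 5 more
Group by X:
  weight(X=0) = 7/108
  weight(X=1) = 1/27
  weight(X=2) = 1/18
Total weight = 7/108 + 1/27 + 1/18 = 17/108
P(X=0 | obs) = 7/108 / 17/108 = 7/17
P(X=1 | obs) = 1/27 / 17/108 = 4/17
P(X=2 | obs) = 1/18 / 17/108 = 6/17
argmax = 0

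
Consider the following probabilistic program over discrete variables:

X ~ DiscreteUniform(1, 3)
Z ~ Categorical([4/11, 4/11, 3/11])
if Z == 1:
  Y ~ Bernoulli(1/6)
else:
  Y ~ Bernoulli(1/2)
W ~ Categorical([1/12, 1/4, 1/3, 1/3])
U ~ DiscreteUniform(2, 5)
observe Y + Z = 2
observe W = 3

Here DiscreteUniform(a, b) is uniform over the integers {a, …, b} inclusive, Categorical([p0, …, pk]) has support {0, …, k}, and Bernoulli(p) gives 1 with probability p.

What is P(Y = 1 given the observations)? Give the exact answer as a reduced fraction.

Enumerate traces; 24 have nonzero weight after conditioning:
  (X=1, Z=1, Y=1, W=3, U=2) weight 1/594
  (X=1, Z=1, Y=1, W=3, U=3) weight 1/594
  (X=1, Z=1, Y=1, W=3, U=4) weight 1/594
  (X=1, Z=1, Y=1, W=3, U=5) weight 1/594
  (X=1, Z=2, Y=0, W=3, U=2) weight 1/264
  (X=1, Z=2, Y=0, W=3, U=3) weight 1/264
  (X=1, Z=2, Y=0, W=3, U=4) weight 1/264
  (X=1, Z=2, Y=0, W=3, U=5) weight 1/264
  … 16 more
Group by Y:
  weight(Y=0) = 1/22
  weight(Y=1) = 2/99
Total weight = 1/22 + 2/99 = 13/198
P(Y=0 | obs) = 1/22 / 13/198 = 9/13
P(Y=1 | obs) = 2/99 / 13/198 = 4/13

P(Y = 1 | obs) = 4/13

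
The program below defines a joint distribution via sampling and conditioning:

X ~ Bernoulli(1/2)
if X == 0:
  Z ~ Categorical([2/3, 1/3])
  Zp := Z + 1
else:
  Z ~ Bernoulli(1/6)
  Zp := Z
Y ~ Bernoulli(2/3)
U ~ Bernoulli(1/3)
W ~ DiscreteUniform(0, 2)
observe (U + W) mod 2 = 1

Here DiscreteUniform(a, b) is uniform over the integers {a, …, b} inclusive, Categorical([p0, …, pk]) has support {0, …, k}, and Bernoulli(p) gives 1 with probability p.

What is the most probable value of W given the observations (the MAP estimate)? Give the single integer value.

Enumerate traces; 24 have nonzero weight after conditioning:
  (X=0, Z=0, Y=0, U=0, W=1) weight 2/81
  (X=0, Z=0, Y=0, U=1, W=0) weight 1/81
  (X=0, Z=0, Y=0, U=1, W=2) weight 1/81
  (X=0, Z=0, Y=1, U=0, W=1) weight 4/81
  (X=0, Z=0, Y=1, U=1, W=0) weight 2/81
  (X=0, Z=0, Y=1, U=1, W=2) weight 2/81
  (X=0, Z=1, Y=0, U=0, W=1) weight 1/81
  (X=0, Z=1, Y=0, U=1, W=0) weight 1/162
  … 16 more
Group by W:
  weight(W=0) = 1/9
  weight(W=1) = 2/9
  weight(W=2) = 1/9
Total weight = 1/9 + 2/9 + 1/9 = 4/9
P(W=0 | obs) = 1/9 / 4/9 = 1/4
P(W=1 | obs) = 2/9 / 4/9 = 1/2
P(W=2 | obs) = 1/9 / 4/9 = 1/4
argmax = 1

argmax_v P(W = v | obs) = 1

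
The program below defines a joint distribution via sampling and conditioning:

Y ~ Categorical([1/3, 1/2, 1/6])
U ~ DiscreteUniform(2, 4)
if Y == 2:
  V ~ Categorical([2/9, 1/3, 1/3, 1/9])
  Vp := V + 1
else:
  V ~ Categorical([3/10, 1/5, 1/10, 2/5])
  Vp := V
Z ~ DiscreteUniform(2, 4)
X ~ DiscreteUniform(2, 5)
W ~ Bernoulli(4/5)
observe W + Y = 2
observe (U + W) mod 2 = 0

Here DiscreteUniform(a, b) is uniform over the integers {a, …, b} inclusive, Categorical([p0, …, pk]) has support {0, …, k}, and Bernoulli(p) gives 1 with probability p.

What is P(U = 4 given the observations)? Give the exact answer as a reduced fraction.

P(U = 4 | obs) = 1/14

Enumerate traces; 144 have nonzero weight after conditioning:
  (Y=1, U=3, V=0, Z=2, X=2, W=1) weight 1/300
  (Y=1, U=3, V=0, Z=2, X=3, W=1) weight 1/300
  (Y=1, U=3, V=0, Z=2, X=4, W=1) weight 1/300
  (Y=1, U=3, V=0, Z=2, X=5, W=1) weight 1/300
  (Y=1, U=3, V=0, Z=3, X=2, W=1) weight 1/300
  (Y=1, U=3, V=0, Z=3, X=3, W=1) weight 1/300
  (Y=1, U=3, V=0, Z=3, X=4, W=1) weight 1/300
  (Y=1, U=3, V=0, Z=3, X=5, W=1) weight 1/300
  (Y=2, U=2, V=0, Z=2, X=2, W=0) weight 1/4860
  (Y=2, U=4, V=0, Z=2, X=2, W=0) weight 1/4860
  … 134 more
Group by U:
  weight(U=2) = 1/90
  weight(U=3) = 2/15
  weight(U=4) = 1/90
Total weight = 1/90 + 2/15 + 1/90 = 7/45
P(U=2 | obs) = 1/90 / 7/45 = 1/14
P(U=3 | obs) = 2/15 / 7/45 = 6/7
P(U=4 | obs) = 1/90 / 7/45 = 1/14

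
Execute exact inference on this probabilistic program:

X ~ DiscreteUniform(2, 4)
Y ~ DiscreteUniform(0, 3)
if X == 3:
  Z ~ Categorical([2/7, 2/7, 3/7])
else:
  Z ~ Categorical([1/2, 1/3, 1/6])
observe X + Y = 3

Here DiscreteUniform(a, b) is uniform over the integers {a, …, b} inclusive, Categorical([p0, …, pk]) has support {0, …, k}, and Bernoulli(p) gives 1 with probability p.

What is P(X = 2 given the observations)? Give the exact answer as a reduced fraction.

Enumerate traces; 6 have nonzero weight after conditioning:
  (X=2, Y=1, Z=0) weight 1/24
  (X=2, Y=1, Z=1) weight 1/36
  (X=2, Y=1, Z=2) weight 1/72
  (X=3, Y=0, Z=0) weight 1/42
  (X=3, Y=0, Z=1) weight 1/42
  (X=3, Y=0, Z=2) weight 1/28
Group by X:
  weight(X=2) = 1/12
  weight(X=3) = 1/12
Total weight = 1/12 + 1/12 = 1/6
P(X=2 | obs) = 1/12 / 1/6 = 1/2
P(X=3 | obs) = 1/12 / 1/6 = 1/2

P(X = 2 | obs) = 1/2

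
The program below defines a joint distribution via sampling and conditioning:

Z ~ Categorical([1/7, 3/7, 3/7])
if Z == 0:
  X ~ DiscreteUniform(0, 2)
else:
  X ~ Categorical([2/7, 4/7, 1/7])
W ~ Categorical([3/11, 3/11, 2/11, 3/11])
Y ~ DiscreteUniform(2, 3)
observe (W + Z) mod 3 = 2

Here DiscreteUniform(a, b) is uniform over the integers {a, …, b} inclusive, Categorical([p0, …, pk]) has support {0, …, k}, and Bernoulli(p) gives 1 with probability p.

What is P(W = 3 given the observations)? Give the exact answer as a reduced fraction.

Enumerate traces; 24 have nonzero weight after conditioning:
  (Z=0, X=0, W=2, Y=2) weight 1/231
  (Z=0, X=0, W=2, Y=3) weight 1/231
  (Z=0, X=1, W=2, Y=2) weight 1/231
  (Z=0, X=1, W=2, Y=3) weight 1/231
  (Z=0, X=2, W=2, Y=2) weight 1/231
  (Z=0, X=2, W=2, Y=3) weight 1/231
  (Z=1, X=0, W=1, Y=2) weight 9/539
  (Z=1, X=0, W=1, Y=3) weight 9/539
  (Z=2, X=0, W=0, Y=2) weight 9/539
  (Z=2, X=0, W=3, Y=2) weight 9/539
  … 14 more
Group by W:
  weight(W=0) = 9/77
  weight(W=1) = 9/77
  weight(W=2) = 2/77
  weight(W=3) = 9/77
Total weight = 9/77 + 9/77 + 2/77 + 9/77 = 29/77
P(W=0 | obs) = 9/77 / 29/77 = 9/29
P(W=1 | obs) = 9/77 / 29/77 = 9/29
P(W=2 | obs) = 2/77 / 29/77 = 2/29
P(W=3 | obs) = 9/77 / 29/77 = 9/29

P(W = 3 | obs) = 9/29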